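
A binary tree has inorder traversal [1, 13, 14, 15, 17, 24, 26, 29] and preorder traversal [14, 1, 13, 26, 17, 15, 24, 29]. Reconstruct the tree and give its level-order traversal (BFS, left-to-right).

Inorder:  [1, 13, 14, 15, 17, 24, 26, 29]
Preorder: [14, 1, 13, 26, 17, 15, 24, 29]
Algorithm: preorder visits root first, so consume preorder in order;
for each root, split the current inorder slice at that value into
left-subtree inorder and right-subtree inorder, then recurse.
Recursive splits:
  root=14; inorder splits into left=[1, 13], right=[15, 17, 24, 26, 29]
  root=1; inorder splits into left=[], right=[13]
  root=13; inorder splits into left=[], right=[]
  root=26; inorder splits into left=[15, 17, 24], right=[29]
  root=17; inorder splits into left=[15], right=[24]
  root=15; inorder splits into left=[], right=[]
  root=24; inorder splits into left=[], right=[]
  root=29; inorder splits into left=[], right=[]
Reconstructed level-order: [14, 1, 26, 13, 17, 29, 15, 24]


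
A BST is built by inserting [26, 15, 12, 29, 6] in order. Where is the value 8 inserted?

Starting tree (level order): [26, 15, 29, 12, None, None, None, 6]
Insertion path: 26 -> 15 -> 12 -> 6
Result: insert 8 as right child of 6
Final tree (level order): [26, 15, 29, 12, None, None, None, 6, None, None, 8]


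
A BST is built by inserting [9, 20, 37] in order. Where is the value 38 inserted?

Starting tree (level order): [9, None, 20, None, 37]
Insertion path: 9 -> 20 -> 37
Result: insert 38 as right child of 37
Final tree (level order): [9, None, 20, None, 37, None, 38]


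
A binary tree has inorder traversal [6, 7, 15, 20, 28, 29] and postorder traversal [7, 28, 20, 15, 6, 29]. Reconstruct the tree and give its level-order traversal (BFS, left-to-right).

Inorder:   [6, 7, 15, 20, 28, 29]
Postorder: [7, 28, 20, 15, 6, 29]
Algorithm: postorder visits root last, so walk postorder right-to-left;
each value is the root of the current inorder slice — split it at that
value, recurse on the right subtree first, then the left.
Recursive splits:
  root=29; inorder splits into left=[6, 7, 15, 20, 28], right=[]
  root=6; inorder splits into left=[], right=[7, 15, 20, 28]
  root=15; inorder splits into left=[7], right=[20, 28]
  root=20; inorder splits into left=[], right=[28]
  root=28; inorder splits into left=[], right=[]
  root=7; inorder splits into left=[], right=[]
Reconstructed level-order: [29, 6, 15, 7, 20, 28]


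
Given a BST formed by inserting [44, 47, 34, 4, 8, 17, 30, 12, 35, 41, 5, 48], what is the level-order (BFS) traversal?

Tree insertion order: [44, 47, 34, 4, 8, 17, 30, 12, 35, 41, 5, 48]
Tree (level-order array): [44, 34, 47, 4, 35, None, 48, None, 8, None, 41, None, None, 5, 17, None, None, None, None, 12, 30]
BFS from the root, enqueuing left then right child of each popped node:
  queue [44] -> pop 44, enqueue [34, 47], visited so far: [44]
  queue [34, 47] -> pop 34, enqueue [4, 35], visited so far: [44, 34]
  queue [47, 4, 35] -> pop 47, enqueue [48], visited so far: [44, 34, 47]
  queue [4, 35, 48] -> pop 4, enqueue [8], visited so far: [44, 34, 47, 4]
  queue [35, 48, 8] -> pop 35, enqueue [41], visited so far: [44, 34, 47, 4, 35]
  queue [48, 8, 41] -> pop 48, enqueue [none], visited so far: [44, 34, 47, 4, 35, 48]
  queue [8, 41] -> pop 8, enqueue [5, 17], visited so far: [44, 34, 47, 4, 35, 48, 8]
  queue [41, 5, 17] -> pop 41, enqueue [none], visited so far: [44, 34, 47, 4, 35, 48, 8, 41]
  queue [5, 17] -> pop 5, enqueue [none], visited so far: [44, 34, 47, 4, 35, 48, 8, 41, 5]
  queue [17] -> pop 17, enqueue [12, 30], visited so far: [44, 34, 47, 4, 35, 48, 8, 41, 5, 17]
  queue [12, 30] -> pop 12, enqueue [none], visited so far: [44, 34, 47, 4, 35, 48, 8, 41, 5, 17, 12]
  queue [30] -> pop 30, enqueue [none], visited so far: [44, 34, 47, 4, 35, 48, 8, 41, 5, 17, 12, 30]
Result: [44, 34, 47, 4, 35, 48, 8, 41, 5, 17, 12, 30]


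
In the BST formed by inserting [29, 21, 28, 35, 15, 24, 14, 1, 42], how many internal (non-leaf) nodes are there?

Tree built from: [29, 21, 28, 35, 15, 24, 14, 1, 42]
Tree (level-order array): [29, 21, 35, 15, 28, None, 42, 14, None, 24, None, None, None, 1]
Rule: An internal node has at least one child.
Per-node child counts:
  node 29: 2 child(ren)
  node 21: 2 child(ren)
  node 15: 1 child(ren)
  node 14: 1 child(ren)
  node 1: 0 child(ren)
  node 28: 1 child(ren)
  node 24: 0 child(ren)
  node 35: 1 child(ren)
  node 42: 0 child(ren)
Matching nodes: [29, 21, 15, 14, 28, 35]
Count of internal (non-leaf) nodes: 6


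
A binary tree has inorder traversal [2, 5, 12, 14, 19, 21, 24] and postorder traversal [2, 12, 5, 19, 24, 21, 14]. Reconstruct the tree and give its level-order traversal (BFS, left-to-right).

Inorder:   [2, 5, 12, 14, 19, 21, 24]
Postorder: [2, 12, 5, 19, 24, 21, 14]
Algorithm: postorder visits root last, so walk postorder right-to-left;
each value is the root of the current inorder slice — split it at that
value, recurse on the right subtree first, then the left.
Recursive splits:
  root=14; inorder splits into left=[2, 5, 12], right=[19, 21, 24]
  root=21; inorder splits into left=[19], right=[24]
  root=24; inorder splits into left=[], right=[]
  root=19; inorder splits into left=[], right=[]
  root=5; inorder splits into left=[2], right=[12]
  root=12; inorder splits into left=[], right=[]
  root=2; inorder splits into left=[], right=[]
Reconstructed level-order: [14, 5, 21, 2, 12, 19, 24]


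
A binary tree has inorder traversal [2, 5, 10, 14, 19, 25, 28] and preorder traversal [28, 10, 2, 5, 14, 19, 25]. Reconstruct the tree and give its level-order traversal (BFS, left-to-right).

Inorder:  [2, 5, 10, 14, 19, 25, 28]
Preorder: [28, 10, 2, 5, 14, 19, 25]
Algorithm: preorder visits root first, so consume preorder in order;
for each root, split the current inorder slice at that value into
left-subtree inorder and right-subtree inorder, then recurse.
Recursive splits:
  root=28; inorder splits into left=[2, 5, 10, 14, 19, 25], right=[]
  root=10; inorder splits into left=[2, 5], right=[14, 19, 25]
  root=2; inorder splits into left=[], right=[5]
  root=5; inorder splits into left=[], right=[]
  root=14; inorder splits into left=[], right=[19, 25]
  root=19; inorder splits into left=[], right=[25]
  root=25; inorder splits into left=[], right=[]
Reconstructed level-order: [28, 10, 2, 14, 5, 19, 25]


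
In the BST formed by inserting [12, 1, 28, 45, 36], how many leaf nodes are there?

Tree built from: [12, 1, 28, 45, 36]
Tree (level-order array): [12, 1, 28, None, None, None, 45, 36]
Rule: A leaf has 0 children.
Per-node child counts:
  node 12: 2 child(ren)
  node 1: 0 child(ren)
  node 28: 1 child(ren)
  node 45: 1 child(ren)
  node 36: 0 child(ren)
Matching nodes: [1, 36]
Count of leaf nodes: 2


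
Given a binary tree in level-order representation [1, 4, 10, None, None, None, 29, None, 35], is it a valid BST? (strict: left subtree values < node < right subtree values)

Level-order array: [1, 4, 10, None, None, None, 29, None, 35]
Validate using subtree bounds (lo, hi): at each node, require lo < value < hi,
then recurse left with hi=value and right with lo=value.
Preorder trace (stopping at first violation):
  at node 1 with bounds (-inf, +inf): OK
  at node 4 with bounds (-inf, 1): VIOLATION
Node 4 violates its bound: not (-inf < 4 < 1).
Result: Not a valid BST


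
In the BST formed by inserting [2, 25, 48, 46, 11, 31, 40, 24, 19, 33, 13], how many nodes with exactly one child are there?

Tree built from: [2, 25, 48, 46, 11, 31, 40, 24, 19, 33, 13]
Tree (level-order array): [2, None, 25, 11, 48, None, 24, 46, None, 19, None, 31, None, 13, None, None, 40, None, None, 33]
Rule: These are nodes with exactly 1 non-null child.
Per-node child counts:
  node 2: 1 child(ren)
  node 25: 2 child(ren)
  node 11: 1 child(ren)
  node 24: 1 child(ren)
  node 19: 1 child(ren)
  node 13: 0 child(ren)
  node 48: 1 child(ren)
  node 46: 1 child(ren)
  node 31: 1 child(ren)
  node 40: 1 child(ren)
  node 33: 0 child(ren)
Matching nodes: [2, 11, 24, 19, 48, 46, 31, 40]
Count of nodes with exactly one child: 8


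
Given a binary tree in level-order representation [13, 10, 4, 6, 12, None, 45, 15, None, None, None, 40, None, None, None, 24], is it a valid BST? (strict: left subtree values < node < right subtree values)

Level-order array: [13, 10, 4, 6, 12, None, 45, 15, None, None, None, 40, None, None, None, 24]
Validate using subtree bounds (lo, hi): at each node, require lo < value < hi,
then recurse left with hi=value and right with lo=value.
Preorder trace (stopping at first violation):
  at node 13 with bounds (-inf, +inf): OK
  at node 10 with bounds (-inf, 13): OK
  at node 6 with bounds (-inf, 10): OK
  at node 15 with bounds (-inf, 6): VIOLATION
Node 15 violates its bound: not (-inf < 15 < 6).
Result: Not a valid BST


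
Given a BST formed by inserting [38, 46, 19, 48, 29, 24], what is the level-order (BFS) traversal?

Tree insertion order: [38, 46, 19, 48, 29, 24]
Tree (level-order array): [38, 19, 46, None, 29, None, 48, 24]
BFS from the root, enqueuing left then right child of each popped node:
  queue [38] -> pop 38, enqueue [19, 46], visited so far: [38]
  queue [19, 46] -> pop 19, enqueue [29], visited so far: [38, 19]
  queue [46, 29] -> pop 46, enqueue [48], visited so far: [38, 19, 46]
  queue [29, 48] -> pop 29, enqueue [24], visited so far: [38, 19, 46, 29]
  queue [48, 24] -> pop 48, enqueue [none], visited so far: [38, 19, 46, 29, 48]
  queue [24] -> pop 24, enqueue [none], visited so far: [38, 19, 46, 29, 48, 24]
Result: [38, 19, 46, 29, 48, 24]


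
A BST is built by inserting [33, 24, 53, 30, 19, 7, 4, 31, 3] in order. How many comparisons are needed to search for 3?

Search path for 3: 33 -> 24 -> 19 -> 7 -> 4 -> 3
Found: True
Comparisons: 6


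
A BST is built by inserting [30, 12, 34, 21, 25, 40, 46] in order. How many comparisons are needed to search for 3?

Search path for 3: 30 -> 12
Found: False
Comparisons: 2


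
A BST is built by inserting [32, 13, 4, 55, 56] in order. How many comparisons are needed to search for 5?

Search path for 5: 32 -> 13 -> 4
Found: False
Comparisons: 3


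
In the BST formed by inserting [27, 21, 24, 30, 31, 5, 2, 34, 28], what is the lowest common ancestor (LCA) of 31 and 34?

Tree insertion order: [27, 21, 24, 30, 31, 5, 2, 34, 28]
Tree (level-order array): [27, 21, 30, 5, 24, 28, 31, 2, None, None, None, None, None, None, 34]
In a BST, the LCA of p=31, q=34 is the first node v on the
root-to-leaf path with p <= v <= q (go left if both < v, right if both > v).
Walk from root:
  at 27: both 31 and 34 > 27, go right
  at 30: both 31 and 34 > 30, go right
  at 31: 31 <= 31 <= 34, this is the LCA
LCA = 31


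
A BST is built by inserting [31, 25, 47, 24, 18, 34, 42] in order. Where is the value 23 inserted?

Starting tree (level order): [31, 25, 47, 24, None, 34, None, 18, None, None, 42]
Insertion path: 31 -> 25 -> 24 -> 18
Result: insert 23 as right child of 18
Final tree (level order): [31, 25, 47, 24, None, 34, None, 18, None, None, 42, None, 23]


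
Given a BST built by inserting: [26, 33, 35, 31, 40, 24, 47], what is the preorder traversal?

Tree insertion order: [26, 33, 35, 31, 40, 24, 47]
Tree (level-order array): [26, 24, 33, None, None, 31, 35, None, None, None, 40, None, 47]
Preorder traversal: [26, 24, 33, 31, 35, 40, 47]


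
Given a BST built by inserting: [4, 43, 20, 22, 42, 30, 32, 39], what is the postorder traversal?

Tree insertion order: [4, 43, 20, 22, 42, 30, 32, 39]
Tree (level-order array): [4, None, 43, 20, None, None, 22, None, 42, 30, None, None, 32, None, 39]
Postorder traversal: [39, 32, 30, 42, 22, 20, 43, 4]


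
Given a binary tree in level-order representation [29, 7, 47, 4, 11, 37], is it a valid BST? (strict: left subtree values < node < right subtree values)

Level-order array: [29, 7, 47, 4, 11, 37]
Validate using subtree bounds (lo, hi): at each node, require lo < value < hi,
then recurse left with hi=value and right with lo=value.
Preorder trace (stopping at first violation):
  at node 29 with bounds (-inf, +inf): OK
  at node 7 with bounds (-inf, 29): OK
  at node 4 with bounds (-inf, 7): OK
  at node 11 with bounds (7, 29): OK
  at node 47 with bounds (29, +inf): OK
  at node 37 with bounds (29, 47): OK
No violation found at any node.
Result: Valid BST


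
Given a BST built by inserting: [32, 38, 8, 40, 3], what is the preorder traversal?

Tree insertion order: [32, 38, 8, 40, 3]
Tree (level-order array): [32, 8, 38, 3, None, None, 40]
Preorder traversal: [32, 8, 3, 38, 40]


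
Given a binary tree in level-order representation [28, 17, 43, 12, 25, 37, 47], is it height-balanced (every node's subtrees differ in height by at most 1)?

Tree (level-order array): [28, 17, 43, 12, 25, 37, 47]
Definition: a tree is height-balanced if, at every node, |h(left) - h(right)| <= 1 (empty subtree has height -1).
Bottom-up per-node check:
  node 12: h_left=-1, h_right=-1, diff=0 [OK], height=0
  node 25: h_left=-1, h_right=-1, diff=0 [OK], height=0
  node 17: h_left=0, h_right=0, diff=0 [OK], height=1
  node 37: h_left=-1, h_right=-1, diff=0 [OK], height=0
  node 47: h_left=-1, h_right=-1, diff=0 [OK], height=0
  node 43: h_left=0, h_right=0, diff=0 [OK], height=1
  node 28: h_left=1, h_right=1, diff=0 [OK], height=2
All nodes satisfy the balance condition.
Result: Balanced


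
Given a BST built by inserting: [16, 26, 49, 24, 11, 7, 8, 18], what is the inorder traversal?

Tree insertion order: [16, 26, 49, 24, 11, 7, 8, 18]
Tree (level-order array): [16, 11, 26, 7, None, 24, 49, None, 8, 18]
Inorder traversal: [7, 8, 11, 16, 18, 24, 26, 49]


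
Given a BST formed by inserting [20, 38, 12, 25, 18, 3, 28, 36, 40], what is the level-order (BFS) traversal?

Tree insertion order: [20, 38, 12, 25, 18, 3, 28, 36, 40]
Tree (level-order array): [20, 12, 38, 3, 18, 25, 40, None, None, None, None, None, 28, None, None, None, 36]
BFS from the root, enqueuing left then right child of each popped node:
  queue [20] -> pop 20, enqueue [12, 38], visited so far: [20]
  queue [12, 38] -> pop 12, enqueue [3, 18], visited so far: [20, 12]
  queue [38, 3, 18] -> pop 38, enqueue [25, 40], visited so far: [20, 12, 38]
  queue [3, 18, 25, 40] -> pop 3, enqueue [none], visited so far: [20, 12, 38, 3]
  queue [18, 25, 40] -> pop 18, enqueue [none], visited so far: [20, 12, 38, 3, 18]
  queue [25, 40] -> pop 25, enqueue [28], visited so far: [20, 12, 38, 3, 18, 25]
  queue [40, 28] -> pop 40, enqueue [none], visited so far: [20, 12, 38, 3, 18, 25, 40]
  queue [28] -> pop 28, enqueue [36], visited so far: [20, 12, 38, 3, 18, 25, 40, 28]
  queue [36] -> pop 36, enqueue [none], visited so far: [20, 12, 38, 3, 18, 25, 40, 28, 36]
Result: [20, 12, 38, 3, 18, 25, 40, 28, 36]


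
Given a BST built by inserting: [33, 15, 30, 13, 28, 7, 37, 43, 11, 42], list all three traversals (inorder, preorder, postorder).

Tree insertion order: [33, 15, 30, 13, 28, 7, 37, 43, 11, 42]
Tree (level-order array): [33, 15, 37, 13, 30, None, 43, 7, None, 28, None, 42, None, None, 11]
Inorder (L, root, R): [7, 11, 13, 15, 28, 30, 33, 37, 42, 43]
Preorder (root, L, R): [33, 15, 13, 7, 11, 30, 28, 37, 43, 42]
Postorder (L, R, root): [11, 7, 13, 28, 30, 15, 42, 43, 37, 33]


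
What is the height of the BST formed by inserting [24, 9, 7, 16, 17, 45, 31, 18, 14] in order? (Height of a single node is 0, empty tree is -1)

Insertion order: [24, 9, 7, 16, 17, 45, 31, 18, 14]
Tree (level-order array): [24, 9, 45, 7, 16, 31, None, None, None, 14, 17, None, None, None, None, None, 18]
Compute height bottom-up (empty subtree = -1):
  height(7) = 1 + max(-1, -1) = 0
  height(14) = 1 + max(-1, -1) = 0
  height(18) = 1 + max(-1, -1) = 0
  height(17) = 1 + max(-1, 0) = 1
  height(16) = 1 + max(0, 1) = 2
  height(9) = 1 + max(0, 2) = 3
  height(31) = 1 + max(-1, -1) = 0
  height(45) = 1 + max(0, -1) = 1
  height(24) = 1 + max(3, 1) = 4
Height = 4


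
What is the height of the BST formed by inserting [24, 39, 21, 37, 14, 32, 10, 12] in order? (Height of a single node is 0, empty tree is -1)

Insertion order: [24, 39, 21, 37, 14, 32, 10, 12]
Tree (level-order array): [24, 21, 39, 14, None, 37, None, 10, None, 32, None, None, 12]
Compute height bottom-up (empty subtree = -1):
  height(12) = 1 + max(-1, -1) = 0
  height(10) = 1 + max(-1, 0) = 1
  height(14) = 1 + max(1, -1) = 2
  height(21) = 1 + max(2, -1) = 3
  height(32) = 1 + max(-1, -1) = 0
  height(37) = 1 + max(0, -1) = 1
  height(39) = 1 + max(1, -1) = 2
  height(24) = 1 + max(3, 2) = 4
Height = 4


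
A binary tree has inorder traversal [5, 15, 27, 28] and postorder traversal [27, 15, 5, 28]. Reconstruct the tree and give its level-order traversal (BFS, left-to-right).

Inorder:   [5, 15, 27, 28]
Postorder: [27, 15, 5, 28]
Algorithm: postorder visits root last, so walk postorder right-to-left;
each value is the root of the current inorder slice — split it at that
value, recurse on the right subtree first, then the left.
Recursive splits:
  root=28; inorder splits into left=[5, 15, 27], right=[]
  root=5; inorder splits into left=[], right=[15, 27]
  root=15; inorder splits into left=[], right=[27]
  root=27; inorder splits into left=[], right=[]
Reconstructed level-order: [28, 5, 15, 27]


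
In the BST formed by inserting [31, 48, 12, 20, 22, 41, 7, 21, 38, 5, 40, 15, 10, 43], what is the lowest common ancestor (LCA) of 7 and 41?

Tree insertion order: [31, 48, 12, 20, 22, 41, 7, 21, 38, 5, 40, 15, 10, 43]
Tree (level-order array): [31, 12, 48, 7, 20, 41, None, 5, 10, 15, 22, 38, 43, None, None, None, None, None, None, 21, None, None, 40]
In a BST, the LCA of p=7, q=41 is the first node v on the
root-to-leaf path with p <= v <= q (go left if both < v, right if both > v).
Walk from root:
  at 31: 7 <= 31 <= 41, this is the LCA
LCA = 31


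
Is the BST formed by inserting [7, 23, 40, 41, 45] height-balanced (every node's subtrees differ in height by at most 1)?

Tree (level-order array): [7, None, 23, None, 40, None, 41, None, 45]
Definition: a tree is height-balanced if, at every node, |h(left) - h(right)| <= 1 (empty subtree has height -1).
Bottom-up per-node check:
  node 45: h_left=-1, h_right=-1, diff=0 [OK], height=0
  node 41: h_left=-1, h_right=0, diff=1 [OK], height=1
  node 40: h_left=-1, h_right=1, diff=2 [FAIL (|-1-1|=2 > 1)], height=2
  node 23: h_left=-1, h_right=2, diff=3 [FAIL (|-1-2|=3 > 1)], height=3
  node 7: h_left=-1, h_right=3, diff=4 [FAIL (|-1-3|=4 > 1)], height=4
Node 40 violates the condition: |-1 - 1| = 2 > 1.
Result: Not balanced


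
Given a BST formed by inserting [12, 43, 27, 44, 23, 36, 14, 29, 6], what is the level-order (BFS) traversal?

Tree insertion order: [12, 43, 27, 44, 23, 36, 14, 29, 6]
Tree (level-order array): [12, 6, 43, None, None, 27, 44, 23, 36, None, None, 14, None, 29]
BFS from the root, enqueuing left then right child of each popped node:
  queue [12] -> pop 12, enqueue [6, 43], visited so far: [12]
  queue [6, 43] -> pop 6, enqueue [none], visited so far: [12, 6]
  queue [43] -> pop 43, enqueue [27, 44], visited so far: [12, 6, 43]
  queue [27, 44] -> pop 27, enqueue [23, 36], visited so far: [12, 6, 43, 27]
  queue [44, 23, 36] -> pop 44, enqueue [none], visited so far: [12, 6, 43, 27, 44]
  queue [23, 36] -> pop 23, enqueue [14], visited so far: [12, 6, 43, 27, 44, 23]
  queue [36, 14] -> pop 36, enqueue [29], visited so far: [12, 6, 43, 27, 44, 23, 36]
  queue [14, 29] -> pop 14, enqueue [none], visited so far: [12, 6, 43, 27, 44, 23, 36, 14]
  queue [29] -> pop 29, enqueue [none], visited so far: [12, 6, 43, 27, 44, 23, 36, 14, 29]
Result: [12, 6, 43, 27, 44, 23, 36, 14, 29]


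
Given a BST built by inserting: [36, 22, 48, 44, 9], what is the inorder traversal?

Tree insertion order: [36, 22, 48, 44, 9]
Tree (level-order array): [36, 22, 48, 9, None, 44]
Inorder traversal: [9, 22, 36, 44, 48]


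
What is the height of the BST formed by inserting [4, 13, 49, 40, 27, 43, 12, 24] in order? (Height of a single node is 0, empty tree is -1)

Insertion order: [4, 13, 49, 40, 27, 43, 12, 24]
Tree (level-order array): [4, None, 13, 12, 49, None, None, 40, None, 27, 43, 24]
Compute height bottom-up (empty subtree = -1):
  height(12) = 1 + max(-1, -1) = 0
  height(24) = 1 + max(-1, -1) = 0
  height(27) = 1 + max(0, -1) = 1
  height(43) = 1 + max(-1, -1) = 0
  height(40) = 1 + max(1, 0) = 2
  height(49) = 1 + max(2, -1) = 3
  height(13) = 1 + max(0, 3) = 4
  height(4) = 1 + max(-1, 4) = 5
Height = 5


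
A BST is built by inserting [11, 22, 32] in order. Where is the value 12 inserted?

Starting tree (level order): [11, None, 22, None, 32]
Insertion path: 11 -> 22
Result: insert 12 as left child of 22
Final tree (level order): [11, None, 22, 12, 32]


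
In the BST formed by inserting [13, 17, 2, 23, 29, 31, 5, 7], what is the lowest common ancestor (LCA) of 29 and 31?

Tree insertion order: [13, 17, 2, 23, 29, 31, 5, 7]
Tree (level-order array): [13, 2, 17, None, 5, None, 23, None, 7, None, 29, None, None, None, 31]
In a BST, the LCA of p=29, q=31 is the first node v on the
root-to-leaf path with p <= v <= q (go left if both < v, right if both > v).
Walk from root:
  at 13: both 29 and 31 > 13, go right
  at 17: both 29 and 31 > 17, go right
  at 23: both 29 and 31 > 23, go right
  at 29: 29 <= 29 <= 31, this is the LCA
LCA = 29


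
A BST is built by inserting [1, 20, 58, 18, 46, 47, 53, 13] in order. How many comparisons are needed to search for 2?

Search path for 2: 1 -> 20 -> 18 -> 13
Found: False
Comparisons: 4


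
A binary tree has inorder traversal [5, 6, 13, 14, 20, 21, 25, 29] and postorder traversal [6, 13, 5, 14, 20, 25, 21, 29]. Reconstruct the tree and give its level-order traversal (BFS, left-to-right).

Inorder:   [5, 6, 13, 14, 20, 21, 25, 29]
Postorder: [6, 13, 5, 14, 20, 25, 21, 29]
Algorithm: postorder visits root last, so walk postorder right-to-left;
each value is the root of the current inorder slice — split it at that
value, recurse on the right subtree first, then the left.
Recursive splits:
  root=29; inorder splits into left=[5, 6, 13, 14, 20, 21, 25], right=[]
  root=21; inorder splits into left=[5, 6, 13, 14, 20], right=[25]
  root=25; inorder splits into left=[], right=[]
  root=20; inorder splits into left=[5, 6, 13, 14], right=[]
  root=14; inorder splits into left=[5, 6, 13], right=[]
  root=5; inorder splits into left=[], right=[6, 13]
  root=13; inorder splits into left=[6], right=[]
  root=6; inorder splits into left=[], right=[]
Reconstructed level-order: [29, 21, 20, 25, 14, 5, 13, 6]


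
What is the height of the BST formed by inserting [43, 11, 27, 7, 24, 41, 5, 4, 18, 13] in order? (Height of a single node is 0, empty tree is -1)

Insertion order: [43, 11, 27, 7, 24, 41, 5, 4, 18, 13]
Tree (level-order array): [43, 11, None, 7, 27, 5, None, 24, 41, 4, None, 18, None, None, None, None, None, 13]
Compute height bottom-up (empty subtree = -1):
  height(4) = 1 + max(-1, -1) = 0
  height(5) = 1 + max(0, -1) = 1
  height(7) = 1 + max(1, -1) = 2
  height(13) = 1 + max(-1, -1) = 0
  height(18) = 1 + max(0, -1) = 1
  height(24) = 1 + max(1, -1) = 2
  height(41) = 1 + max(-1, -1) = 0
  height(27) = 1 + max(2, 0) = 3
  height(11) = 1 + max(2, 3) = 4
  height(43) = 1 + max(4, -1) = 5
Height = 5


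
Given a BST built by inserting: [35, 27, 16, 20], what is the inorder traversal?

Tree insertion order: [35, 27, 16, 20]
Tree (level-order array): [35, 27, None, 16, None, None, 20]
Inorder traversal: [16, 20, 27, 35]


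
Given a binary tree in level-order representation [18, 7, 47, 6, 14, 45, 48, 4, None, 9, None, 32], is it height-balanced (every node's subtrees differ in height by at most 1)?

Tree (level-order array): [18, 7, 47, 6, 14, 45, 48, 4, None, 9, None, 32]
Definition: a tree is height-balanced if, at every node, |h(left) - h(right)| <= 1 (empty subtree has height -1).
Bottom-up per-node check:
  node 4: h_left=-1, h_right=-1, diff=0 [OK], height=0
  node 6: h_left=0, h_right=-1, diff=1 [OK], height=1
  node 9: h_left=-1, h_right=-1, diff=0 [OK], height=0
  node 14: h_left=0, h_right=-1, diff=1 [OK], height=1
  node 7: h_left=1, h_right=1, diff=0 [OK], height=2
  node 32: h_left=-1, h_right=-1, diff=0 [OK], height=0
  node 45: h_left=0, h_right=-1, diff=1 [OK], height=1
  node 48: h_left=-1, h_right=-1, diff=0 [OK], height=0
  node 47: h_left=1, h_right=0, diff=1 [OK], height=2
  node 18: h_left=2, h_right=2, diff=0 [OK], height=3
All nodes satisfy the balance condition.
Result: Balanced


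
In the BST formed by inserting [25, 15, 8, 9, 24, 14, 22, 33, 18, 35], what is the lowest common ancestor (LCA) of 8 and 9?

Tree insertion order: [25, 15, 8, 9, 24, 14, 22, 33, 18, 35]
Tree (level-order array): [25, 15, 33, 8, 24, None, 35, None, 9, 22, None, None, None, None, 14, 18]
In a BST, the LCA of p=8, q=9 is the first node v on the
root-to-leaf path with p <= v <= q (go left if both < v, right if both > v).
Walk from root:
  at 25: both 8 and 9 < 25, go left
  at 15: both 8 and 9 < 15, go left
  at 8: 8 <= 8 <= 9, this is the LCA
LCA = 8


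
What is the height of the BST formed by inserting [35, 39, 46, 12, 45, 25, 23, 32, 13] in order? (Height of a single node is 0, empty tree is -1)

Insertion order: [35, 39, 46, 12, 45, 25, 23, 32, 13]
Tree (level-order array): [35, 12, 39, None, 25, None, 46, 23, 32, 45, None, 13]
Compute height bottom-up (empty subtree = -1):
  height(13) = 1 + max(-1, -1) = 0
  height(23) = 1 + max(0, -1) = 1
  height(32) = 1 + max(-1, -1) = 0
  height(25) = 1 + max(1, 0) = 2
  height(12) = 1 + max(-1, 2) = 3
  height(45) = 1 + max(-1, -1) = 0
  height(46) = 1 + max(0, -1) = 1
  height(39) = 1 + max(-1, 1) = 2
  height(35) = 1 + max(3, 2) = 4
Height = 4


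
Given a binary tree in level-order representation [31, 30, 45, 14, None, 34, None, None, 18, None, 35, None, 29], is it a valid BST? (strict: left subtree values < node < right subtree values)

Level-order array: [31, 30, 45, 14, None, 34, None, None, 18, None, 35, None, 29]
Validate using subtree bounds (lo, hi): at each node, require lo < value < hi,
then recurse left with hi=value and right with lo=value.
Preorder trace (stopping at first violation):
  at node 31 with bounds (-inf, +inf): OK
  at node 30 with bounds (-inf, 31): OK
  at node 14 with bounds (-inf, 30): OK
  at node 18 with bounds (14, 30): OK
  at node 29 with bounds (18, 30): OK
  at node 45 with bounds (31, +inf): OK
  at node 34 with bounds (31, 45): OK
  at node 35 with bounds (34, 45): OK
No violation found at any node.
Result: Valid BST


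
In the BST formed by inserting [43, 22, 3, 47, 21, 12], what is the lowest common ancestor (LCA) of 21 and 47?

Tree insertion order: [43, 22, 3, 47, 21, 12]
Tree (level-order array): [43, 22, 47, 3, None, None, None, None, 21, 12]
In a BST, the LCA of p=21, q=47 is the first node v on the
root-to-leaf path with p <= v <= q (go left if both < v, right if both > v).
Walk from root:
  at 43: 21 <= 43 <= 47, this is the LCA
LCA = 43


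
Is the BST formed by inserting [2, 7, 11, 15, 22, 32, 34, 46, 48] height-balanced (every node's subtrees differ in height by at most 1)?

Tree (level-order array): [2, None, 7, None, 11, None, 15, None, 22, None, 32, None, 34, None, 46, None, 48]
Definition: a tree is height-balanced if, at every node, |h(left) - h(right)| <= 1 (empty subtree has height -1).
Bottom-up per-node check:
  node 48: h_left=-1, h_right=-1, diff=0 [OK], height=0
  node 46: h_left=-1, h_right=0, diff=1 [OK], height=1
  node 34: h_left=-1, h_right=1, diff=2 [FAIL (|-1-1|=2 > 1)], height=2
  node 32: h_left=-1, h_right=2, diff=3 [FAIL (|-1-2|=3 > 1)], height=3
  node 22: h_left=-1, h_right=3, diff=4 [FAIL (|-1-3|=4 > 1)], height=4
  node 15: h_left=-1, h_right=4, diff=5 [FAIL (|-1-4|=5 > 1)], height=5
  node 11: h_left=-1, h_right=5, diff=6 [FAIL (|-1-5|=6 > 1)], height=6
  node 7: h_left=-1, h_right=6, diff=7 [FAIL (|-1-6|=7 > 1)], height=7
  node 2: h_left=-1, h_right=7, diff=8 [FAIL (|-1-7|=8 > 1)], height=8
Node 34 violates the condition: |-1 - 1| = 2 > 1.
Result: Not balanced


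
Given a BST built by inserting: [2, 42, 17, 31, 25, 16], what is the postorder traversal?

Tree insertion order: [2, 42, 17, 31, 25, 16]
Tree (level-order array): [2, None, 42, 17, None, 16, 31, None, None, 25]
Postorder traversal: [16, 25, 31, 17, 42, 2]


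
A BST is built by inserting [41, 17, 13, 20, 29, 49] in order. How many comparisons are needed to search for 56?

Search path for 56: 41 -> 49
Found: False
Comparisons: 2


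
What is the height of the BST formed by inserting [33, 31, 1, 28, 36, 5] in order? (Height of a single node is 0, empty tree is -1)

Insertion order: [33, 31, 1, 28, 36, 5]
Tree (level-order array): [33, 31, 36, 1, None, None, None, None, 28, 5]
Compute height bottom-up (empty subtree = -1):
  height(5) = 1 + max(-1, -1) = 0
  height(28) = 1 + max(0, -1) = 1
  height(1) = 1 + max(-1, 1) = 2
  height(31) = 1 + max(2, -1) = 3
  height(36) = 1 + max(-1, -1) = 0
  height(33) = 1 + max(3, 0) = 4
Height = 4


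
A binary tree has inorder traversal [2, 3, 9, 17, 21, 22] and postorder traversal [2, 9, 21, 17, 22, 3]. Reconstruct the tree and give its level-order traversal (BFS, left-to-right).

Inorder:   [2, 3, 9, 17, 21, 22]
Postorder: [2, 9, 21, 17, 22, 3]
Algorithm: postorder visits root last, so walk postorder right-to-left;
each value is the root of the current inorder slice — split it at that
value, recurse on the right subtree first, then the left.
Recursive splits:
  root=3; inorder splits into left=[2], right=[9, 17, 21, 22]
  root=22; inorder splits into left=[9, 17, 21], right=[]
  root=17; inorder splits into left=[9], right=[21]
  root=21; inorder splits into left=[], right=[]
  root=9; inorder splits into left=[], right=[]
  root=2; inorder splits into left=[], right=[]
Reconstructed level-order: [3, 2, 22, 17, 9, 21]


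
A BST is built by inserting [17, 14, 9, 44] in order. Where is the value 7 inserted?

Starting tree (level order): [17, 14, 44, 9]
Insertion path: 17 -> 14 -> 9
Result: insert 7 as left child of 9
Final tree (level order): [17, 14, 44, 9, None, None, None, 7]


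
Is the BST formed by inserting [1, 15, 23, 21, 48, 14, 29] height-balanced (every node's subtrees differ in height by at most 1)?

Tree (level-order array): [1, None, 15, 14, 23, None, None, 21, 48, None, None, 29]
Definition: a tree is height-balanced if, at every node, |h(left) - h(right)| <= 1 (empty subtree has height -1).
Bottom-up per-node check:
  node 14: h_left=-1, h_right=-1, diff=0 [OK], height=0
  node 21: h_left=-1, h_right=-1, diff=0 [OK], height=0
  node 29: h_left=-1, h_right=-1, diff=0 [OK], height=0
  node 48: h_left=0, h_right=-1, diff=1 [OK], height=1
  node 23: h_left=0, h_right=1, diff=1 [OK], height=2
  node 15: h_left=0, h_right=2, diff=2 [FAIL (|0-2|=2 > 1)], height=3
  node 1: h_left=-1, h_right=3, diff=4 [FAIL (|-1-3|=4 > 1)], height=4
Node 15 violates the condition: |0 - 2| = 2 > 1.
Result: Not balanced


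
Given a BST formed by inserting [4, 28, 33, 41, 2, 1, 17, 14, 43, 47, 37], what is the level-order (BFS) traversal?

Tree insertion order: [4, 28, 33, 41, 2, 1, 17, 14, 43, 47, 37]
Tree (level-order array): [4, 2, 28, 1, None, 17, 33, None, None, 14, None, None, 41, None, None, 37, 43, None, None, None, 47]
BFS from the root, enqueuing left then right child of each popped node:
  queue [4] -> pop 4, enqueue [2, 28], visited so far: [4]
  queue [2, 28] -> pop 2, enqueue [1], visited so far: [4, 2]
  queue [28, 1] -> pop 28, enqueue [17, 33], visited so far: [4, 2, 28]
  queue [1, 17, 33] -> pop 1, enqueue [none], visited so far: [4, 2, 28, 1]
  queue [17, 33] -> pop 17, enqueue [14], visited so far: [4, 2, 28, 1, 17]
  queue [33, 14] -> pop 33, enqueue [41], visited so far: [4, 2, 28, 1, 17, 33]
  queue [14, 41] -> pop 14, enqueue [none], visited so far: [4, 2, 28, 1, 17, 33, 14]
  queue [41] -> pop 41, enqueue [37, 43], visited so far: [4, 2, 28, 1, 17, 33, 14, 41]
  queue [37, 43] -> pop 37, enqueue [none], visited so far: [4, 2, 28, 1, 17, 33, 14, 41, 37]
  queue [43] -> pop 43, enqueue [47], visited so far: [4, 2, 28, 1, 17, 33, 14, 41, 37, 43]
  queue [47] -> pop 47, enqueue [none], visited so far: [4, 2, 28, 1, 17, 33, 14, 41, 37, 43, 47]
Result: [4, 2, 28, 1, 17, 33, 14, 41, 37, 43, 47]


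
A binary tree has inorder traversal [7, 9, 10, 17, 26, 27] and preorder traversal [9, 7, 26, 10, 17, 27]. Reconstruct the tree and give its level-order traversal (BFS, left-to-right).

Inorder:  [7, 9, 10, 17, 26, 27]
Preorder: [9, 7, 26, 10, 17, 27]
Algorithm: preorder visits root first, so consume preorder in order;
for each root, split the current inorder slice at that value into
left-subtree inorder and right-subtree inorder, then recurse.
Recursive splits:
  root=9; inorder splits into left=[7], right=[10, 17, 26, 27]
  root=7; inorder splits into left=[], right=[]
  root=26; inorder splits into left=[10, 17], right=[27]
  root=10; inorder splits into left=[], right=[17]
  root=17; inorder splits into left=[], right=[]
  root=27; inorder splits into left=[], right=[]
Reconstructed level-order: [9, 7, 26, 10, 27, 17]


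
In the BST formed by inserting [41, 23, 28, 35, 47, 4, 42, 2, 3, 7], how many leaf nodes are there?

Tree built from: [41, 23, 28, 35, 47, 4, 42, 2, 3, 7]
Tree (level-order array): [41, 23, 47, 4, 28, 42, None, 2, 7, None, 35, None, None, None, 3]
Rule: A leaf has 0 children.
Per-node child counts:
  node 41: 2 child(ren)
  node 23: 2 child(ren)
  node 4: 2 child(ren)
  node 2: 1 child(ren)
  node 3: 0 child(ren)
  node 7: 0 child(ren)
  node 28: 1 child(ren)
  node 35: 0 child(ren)
  node 47: 1 child(ren)
  node 42: 0 child(ren)
Matching nodes: [3, 7, 35, 42]
Count of leaf nodes: 4


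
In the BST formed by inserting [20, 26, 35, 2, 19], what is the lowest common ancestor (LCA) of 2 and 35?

Tree insertion order: [20, 26, 35, 2, 19]
Tree (level-order array): [20, 2, 26, None, 19, None, 35]
In a BST, the LCA of p=2, q=35 is the first node v on the
root-to-leaf path with p <= v <= q (go left if both < v, right if both > v).
Walk from root:
  at 20: 2 <= 20 <= 35, this is the LCA
LCA = 20


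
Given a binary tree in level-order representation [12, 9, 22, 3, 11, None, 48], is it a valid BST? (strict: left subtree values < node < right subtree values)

Level-order array: [12, 9, 22, 3, 11, None, 48]
Validate using subtree bounds (lo, hi): at each node, require lo < value < hi,
then recurse left with hi=value and right with lo=value.
Preorder trace (stopping at first violation):
  at node 12 with bounds (-inf, +inf): OK
  at node 9 with bounds (-inf, 12): OK
  at node 3 with bounds (-inf, 9): OK
  at node 11 with bounds (9, 12): OK
  at node 22 with bounds (12, +inf): OK
  at node 48 with bounds (22, +inf): OK
No violation found at any node.
Result: Valid BST


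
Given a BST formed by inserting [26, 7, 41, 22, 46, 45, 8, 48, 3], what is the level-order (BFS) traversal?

Tree insertion order: [26, 7, 41, 22, 46, 45, 8, 48, 3]
Tree (level-order array): [26, 7, 41, 3, 22, None, 46, None, None, 8, None, 45, 48]
BFS from the root, enqueuing left then right child of each popped node:
  queue [26] -> pop 26, enqueue [7, 41], visited so far: [26]
  queue [7, 41] -> pop 7, enqueue [3, 22], visited so far: [26, 7]
  queue [41, 3, 22] -> pop 41, enqueue [46], visited so far: [26, 7, 41]
  queue [3, 22, 46] -> pop 3, enqueue [none], visited so far: [26, 7, 41, 3]
  queue [22, 46] -> pop 22, enqueue [8], visited so far: [26, 7, 41, 3, 22]
  queue [46, 8] -> pop 46, enqueue [45, 48], visited so far: [26, 7, 41, 3, 22, 46]
  queue [8, 45, 48] -> pop 8, enqueue [none], visited so far: [26, 7, 41, 3, 22, 46, 8]
  queue [45, 48] -> pop 45, enqueue [none], visited so far: [26, 7, 41, 3, 22, 46, 8, 45]
  queue [48] -> pop 48, enqueue [none], visited so far: [26, 7, 41, 3, 22, 46, 8, 45, 48]
Result: [26, 7, 41, 3, 22, 46, 8, 45, 48]


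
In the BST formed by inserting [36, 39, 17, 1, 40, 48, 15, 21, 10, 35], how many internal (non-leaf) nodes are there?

Tree built from: [36, 39, 17, 1, 40, 48, 15, 21, 10, 35]
Tree (level-order array): [36, 17, 39, 1, 21, None, 40, None, 15, None, 35, None, 48, 10]
Rule: An internal node has at least one child.
Per-node child counts:
  node 36: 2 child(ren)
  node 17: 2 child(ren)
  node 1: 1 child(ren)
  node 15: 1 child(ren)
  node 10: 0 child(ren)
  node 21: 1 child(ren)
  node 35: 0 child(ren)
  node 39: 1 child(ren)
  node 40: 1 child(ren)
  node 48: 0 child(ren)
Matching nodes: [36, 17, 1, 15, 21, 39, 40]
Count of internal (non-leaf) nodes: 7


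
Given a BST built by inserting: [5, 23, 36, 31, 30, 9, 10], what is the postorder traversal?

Tree insertion order: [5, 23, 36, 31, 30, 9, 10]
Tree (level-order array): [5, None, 23, 9, 36, None, 10, 31, None, None, None, 30]
Postorder traversal: [10, 9, 30, 31, 36, 23, 5]


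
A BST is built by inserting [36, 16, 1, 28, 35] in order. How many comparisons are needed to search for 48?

Search path for 48: 36
Found: False
Comparisons: 1


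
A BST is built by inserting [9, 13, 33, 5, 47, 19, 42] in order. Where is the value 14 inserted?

Starting tree (level order): [9, 5, 13, None, None, None, 33, 19, 47, None, None, 42]
Insertion path: 9 -> 13 -> 33 -> 19
Result: insert 14 as left child of 19
Final tree (level order): [9, 5, 13, None, None, None, 33, 19, 47, 14, None, 42]


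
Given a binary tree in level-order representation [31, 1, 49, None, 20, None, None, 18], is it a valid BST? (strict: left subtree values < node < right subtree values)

Level-order array: [31, 1, 49, None, 20, None, None, 18]
Validate using subtree bounds (lo, hi): at each node, require lo < value < hi,
then recurse left with hi=value and right with lo=value.
Preorder trace (stopping at first violation):
  at node 31 with bounds (-inf, +inf): OK
  at node 1 with bounds (-inf, 31): OK
  at node 20 with bounds (1, 31): OK
  at node 18 with bounds (1, 20): OK
  at node 49 with bounds (31, +inf): OK
No violation found at any node.
Result: Valid BST


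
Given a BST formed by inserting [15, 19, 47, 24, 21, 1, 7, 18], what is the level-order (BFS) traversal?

Tree insertion order: [15, 19, 47, 24, 21, 1, 7, 18]
Tree (level-order array): [15, 1, 19, None, 7, 18, 47, None, None, None, None, 24, None, 21]
BFS from the root, enqueuing left then right child of each popped node:
  queue [15] -> pop 15, enqueue [1, 19], visited so far: [15]
  queue [1, 19] -> pop 1, enqueue [7], visited so far: [15, 1]
  queue [19, 7] -> pop 19, enqueue [18, 47], visited so far: [15, 1, 19]
  queue [7, 18, 47] -> pop 7, enqueue [none], visited so far: [15, 1, 19, 7]
  queue [18, 47] -> pop 18, enqueue [none], visited so far: [15, 1, 19, 7, 18]
  queue [47] -> pop 47, enqueue [24], visited so far: [15, 1, 19, 7, 18, 47]
  queue [24] -> pop 24, enqueue [21], visited so far: [15, 1, 19, 7, 18, 47, 24]
  queue [21] -> pop 21, enqueue [none], visited so far: [15, 1, 19, 7, 18, 47, 24, 21]
Result: [15, 1, 19, 7, 18, 47, 24, 21]


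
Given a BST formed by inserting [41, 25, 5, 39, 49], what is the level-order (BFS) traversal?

Tree insertion order: [41, 25, 5, 39, 49]
Tree (level-order array): [41, 25, 49, 5, 39]
BFS from the root, enqueuing left then right child of each popped node:
  queue [41] -> pop 41, enqueue [25, 49], visited so far: [41]
  queue [25, 49] -> pop 25, enqueue [5, 39], visited so far: [41, 25]
  queue [49, 5, 39] -> pop 49, enqueue [none], visited so far: [41, 25, 49]
  queue [5, 39] -> pop 5, enqueue [none], visited so far: [41, 25, 49, 5]
  queue [39] -> pop 39, enqueue [none], visited so far: [41, 25, 49, 5, 39]
Result: [41, 25, 49, 5, 39]


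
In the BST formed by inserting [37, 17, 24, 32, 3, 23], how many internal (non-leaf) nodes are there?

Tree built from: [37, 17, 24, 32, 3, 23]
Tree (level-order array): [37, 17, None, 3, 24, None, None, 23, 32]
Rule: An internal node has at least one child.
Per-node child counts:
  node 37: 1 child(ren)
  node 17: 2 child(ren)
  node 3: 0 child(ren)
  node 24: 2 child(ren)
  node 23: 0 child(ren)
  node 32: 0 child(ren)
Matching nodes: [37, 17, 24]
Count of internal (non-leaf) nodes: 3


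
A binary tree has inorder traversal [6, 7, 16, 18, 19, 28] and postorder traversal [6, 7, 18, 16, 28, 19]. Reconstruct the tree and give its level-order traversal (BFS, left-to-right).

Inorder:   [6, 7, 16, 18, 19, 28]
Postorder: [6, 7, 18, 16, 28, 19]
Algorithm: postorder visits root last, so walk postorder right-to-left;
each value is the root of the current inorder slice — split it at that
value, recurse on the right subtree first, then the left.
Recursive splits:
  root=19; inorder splits into left=[6, 7, 16, 18], right=[28]
  root=28; inorder splits into left=[], right=[]
  root=16; inorder splits into left=[6, 7], right=[18]
  root=18; inorder splits into left=[], right=[]
  root=7; inorder splits into left=[6], right=[]
  root=6; inorder splits into left=[], right=[]
Reconstructed level-order: [19, 16, 28, 7, 18, 6]
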